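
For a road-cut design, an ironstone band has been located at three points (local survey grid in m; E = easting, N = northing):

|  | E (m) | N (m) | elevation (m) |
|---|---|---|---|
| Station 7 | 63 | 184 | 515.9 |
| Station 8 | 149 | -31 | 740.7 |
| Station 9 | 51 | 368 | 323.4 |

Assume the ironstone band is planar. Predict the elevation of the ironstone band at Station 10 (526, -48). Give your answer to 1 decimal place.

Two edge vectors: Station 7→Station 8 = (86, -215, 224.8), Station 7→Station 9 = (-12, 184, -192.5).
Normal n = (Station 7→Station 8) × (Station 7→Station 9) = (24.3, 13857.4, 13244).
So ∂z/∂E = −n_x/n_z = −0.00183 and ∂z/∂N = −n_y/n_z = −1.04632.
Intercept c from Station 7: 515.9 + 0.12 + 192.52 = 708.54.
At (526, -48): z = −1.0 + 50.2 + 708.54 = 757.8 m.

757.8 m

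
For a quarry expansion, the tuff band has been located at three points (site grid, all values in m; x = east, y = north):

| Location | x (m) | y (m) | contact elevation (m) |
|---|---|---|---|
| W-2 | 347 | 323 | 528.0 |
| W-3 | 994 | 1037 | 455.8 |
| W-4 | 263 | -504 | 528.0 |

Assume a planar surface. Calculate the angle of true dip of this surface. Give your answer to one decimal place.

7.2°

Two edge vectors: W-2→W-3 = (647, 714, -72.2), W-2→W-4 = (-84, -827, 0).
Normal n = (W-2→W-3) × (W-2→W-4) = (-59709.4, 6064.8, -475093).
So ∂z/∂x = −n_x/n_z = −0.12568 and ∂z/∂y = −n_y/n_z = 0.01277.
Gradient magnitude |∇z| = √(a² + b²) = √(0.01580 + 0.00016) = 0.12633.
True dip = arctan(0.12633) = 7.2°, dipping toward E (azimuth ≈ 096°).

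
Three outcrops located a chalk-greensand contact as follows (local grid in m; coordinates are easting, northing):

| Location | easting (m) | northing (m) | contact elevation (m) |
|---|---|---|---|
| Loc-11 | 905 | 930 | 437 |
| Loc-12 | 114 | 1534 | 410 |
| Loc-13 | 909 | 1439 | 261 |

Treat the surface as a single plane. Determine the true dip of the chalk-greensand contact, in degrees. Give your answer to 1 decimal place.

22.4°

Two edge vectors: Loc-11→Loc-12 = (-791, 604, -27), Loc-11→Loc-13 = (4, 509, -176).
Normal n = (Loc-11→Loc-12) × (Loc-11→Loc-13) = (-92561, -139324, -405035).
So ∂z/∂easting = −n_x/n_z = −0.22853 and ∂z/∂northing = −n_y/n_z = −0.34398.
Gradient magnitude |∇z| = √(a² + b²) = √(0.05222 + 0.11832) = 0.41297.
True dip = arctan(0.41297) = 22.4°, dipping toward NNE (azimuth ≈ 034°).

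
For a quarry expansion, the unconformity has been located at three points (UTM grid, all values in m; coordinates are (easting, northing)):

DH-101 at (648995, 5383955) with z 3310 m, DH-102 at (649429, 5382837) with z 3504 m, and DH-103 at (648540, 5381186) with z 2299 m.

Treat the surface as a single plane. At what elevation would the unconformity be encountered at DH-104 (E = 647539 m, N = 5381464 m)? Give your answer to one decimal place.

Let the plane be z = a·E + b·N + c.
DH-102−DH-101: 434a − 1118b = 194;  DH-103−DH-101: −455a − 2769b = −1011.
Solving gives a = 0.974888274, b = 0.204920851.
Then c = 3310 − a·648995 − b·5383955 = −1732672.25.
At (647539, 5381464): z = 631278.2 + 1102774.2 − 1732672.25 = 1380.1 m.

1380.1 m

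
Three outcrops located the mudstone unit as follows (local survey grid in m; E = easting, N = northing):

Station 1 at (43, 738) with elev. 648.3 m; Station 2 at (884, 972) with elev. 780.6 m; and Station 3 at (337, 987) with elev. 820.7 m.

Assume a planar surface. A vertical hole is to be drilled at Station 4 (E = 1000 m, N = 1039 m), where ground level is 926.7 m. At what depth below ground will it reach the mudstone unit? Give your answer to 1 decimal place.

101.7 m

Two edge vectors: Station 1→Station 2 = (841, 234, 132.3), Station 1→Station 3 = (294, 249, 172.4).
Normal n = (Station 1→Station 2) × (Station 1→Station 3) = (7398.9, -106092.2, 140613).
So ∂z/∂E = −n_x/n_z = −0.052619 and ∂z/∂N = −n_y/n_z = 0.754498.
Intercept c from Station 1: 648.3 + 2.26 − 556.82 = 93.74.
At (1000, 1039): z_contact = −52.62 + 783.92 + 93.74 = 825.05 m.
Depth below ground = 926.7 − 825.05 = 101.7 m.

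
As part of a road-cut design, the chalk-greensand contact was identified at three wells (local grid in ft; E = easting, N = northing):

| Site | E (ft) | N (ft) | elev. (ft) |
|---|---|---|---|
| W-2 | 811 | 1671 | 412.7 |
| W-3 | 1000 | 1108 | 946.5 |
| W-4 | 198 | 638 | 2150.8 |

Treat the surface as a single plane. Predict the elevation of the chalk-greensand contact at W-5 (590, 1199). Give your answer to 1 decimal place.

1160.2 ft

Let the plane be z = a·E + b·N + c.
W-3−W-2: 189a − 563b = 533.8;  W-4−W-2: −613a − 1033b = 1738.1.
Solving gives a = −0.790469, b = −1.213497.
Then c = 412.7 − a·811 − b·1671 = 3081.52.
At (590, 1199): z = −466.4 − 1455.0 + 3081.52 = 1160.2 ft.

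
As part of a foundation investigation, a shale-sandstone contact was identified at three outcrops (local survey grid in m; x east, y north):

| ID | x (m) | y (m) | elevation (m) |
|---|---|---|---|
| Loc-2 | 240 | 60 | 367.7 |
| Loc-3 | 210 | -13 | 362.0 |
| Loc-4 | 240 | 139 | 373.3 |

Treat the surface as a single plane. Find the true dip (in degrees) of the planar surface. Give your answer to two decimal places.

4.18°

Two edge vectors: Loc-2→Loc-3 = (-30, -73, -5.7), Loc-2→Loc-4 = (0, 79, 5.6).
Normal n = (Loc-2→Loc-3) × (Loc-2→Loc-4) = (41.5, 168, -2370).
So ∂z/∂x = −n_x/n_z = 0.01751 and ∂z/∂y = −n_y/n_z = 0.07089.
Gradient magnitude |∇z| = √(a² + b²) = √(0.00031 + 0.00502) = 0.07302.
True dip = arctan(0.07302) = 4.18°, dipping toward SSW (azimuth ≈ 194°).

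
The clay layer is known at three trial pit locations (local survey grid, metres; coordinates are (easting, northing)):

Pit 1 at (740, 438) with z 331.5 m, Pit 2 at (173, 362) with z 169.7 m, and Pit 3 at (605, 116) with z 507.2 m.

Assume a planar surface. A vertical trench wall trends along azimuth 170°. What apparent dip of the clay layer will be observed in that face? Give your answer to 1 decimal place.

37.2°

Two edge vectors: Pit 1→Pit 2 = (-567, -76, -161.8), Pit 1→Pit 3 = (-135, -322, 175.7).
Normal n = (Pit 1→Pit 2) × (Pit 1→Pit 3) = (-65452.8, 121464.9, 172314).
So ∂z/∂E = −n_x/n_z = 0.37985 and ∂z/∂N = −n_y/n_z = −0.70490.
Unit vector along 170° is (sin 170°, cos 170°) = (0.1736, -0.9848).
Slope in that direction = a·(0.1736) + b·(-0.9848) = 0.76015.
Apparent dip = arctan|0.76015| = 37.2° (true dip is 38.7°, so apparent ≤ true as expected).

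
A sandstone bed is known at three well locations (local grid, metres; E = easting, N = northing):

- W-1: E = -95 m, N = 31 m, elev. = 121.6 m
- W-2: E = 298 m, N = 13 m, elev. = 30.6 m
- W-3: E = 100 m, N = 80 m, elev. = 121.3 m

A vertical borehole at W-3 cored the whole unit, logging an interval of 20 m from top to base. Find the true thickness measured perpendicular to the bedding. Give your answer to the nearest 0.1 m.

Let the plane be z = a·E + b·N + c.
W-2−W-1: 393a − 18b = −91;  W-3−W-1: 195a + 49b = −0.3.
Solving gives a = −0.19609, b = 0.77424.
|∇z| = √(a²+b²) = 0.79868, so dip δ = arctan(0.79868) = 38.61°.
True thickness = vertical thickness × cos δ = 20 × cos 38.61° = 15.6 m.

15.6 m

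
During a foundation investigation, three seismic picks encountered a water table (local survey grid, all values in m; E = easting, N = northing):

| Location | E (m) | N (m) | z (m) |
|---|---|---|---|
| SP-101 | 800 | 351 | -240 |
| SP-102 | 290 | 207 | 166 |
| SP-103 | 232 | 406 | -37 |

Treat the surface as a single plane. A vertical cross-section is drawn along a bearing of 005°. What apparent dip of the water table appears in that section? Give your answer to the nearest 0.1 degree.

50.0°

Let the plane be z = a·E + b·N + c.
SP-102−SP-101: −510a − 144b = 406;  SP-103−SP-101: −568a + 55b = 203.
Solving gives a = −0.46942, b = −1.15692.
Unit vector along 005° is (sin 5°, cos 5°) = (0.0872, 0.9962).
Slope in that direction = a·(0.0872) + b·(0.9962) = −1.19343.
Apparent dip = arctan|1.19343| = 50.0° (true dip is 51.3°, so apparent ≤ true as expected).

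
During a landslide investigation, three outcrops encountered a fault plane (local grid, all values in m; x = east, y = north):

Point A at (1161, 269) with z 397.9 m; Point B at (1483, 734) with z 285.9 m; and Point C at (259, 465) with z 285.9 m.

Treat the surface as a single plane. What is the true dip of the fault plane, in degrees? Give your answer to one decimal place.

16.2°

Let the plane be z = a·x + b·y + c.
Point B−Point A: 322a + 465b = −112;  Point C−Point A: −902a + 196b = −112.
Solving gives a = 0.06244, b = −0.28410.
Gradient magnitude |∇z| = √(a² + b²) = √(0.00390 + 0.08071) = 0.29088.
True dip = arctan(0.29088) = 16.2°, dipping toward NNW (azimuth ≈ 348°).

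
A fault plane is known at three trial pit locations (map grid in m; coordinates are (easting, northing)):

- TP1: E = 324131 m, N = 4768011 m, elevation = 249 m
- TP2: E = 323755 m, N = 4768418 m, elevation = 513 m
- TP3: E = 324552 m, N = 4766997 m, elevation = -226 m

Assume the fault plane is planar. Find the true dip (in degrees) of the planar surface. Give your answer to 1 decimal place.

25.6°

Two edge vectors: TP1→TP2 = (-376, 407, 264), TP1→TP3 = (421, -1014, -475).
Normal n = (TP1→TP2) × (TP1→TP3) = (74371, -67456, 209917).
So ∂z/∂E = −n_x/n_z = −0.35429 and ∂z/∂N = −n_y/n_z = 0.32135.
Gradient magnitude |∇z| = √(a² + b²) = √(0.12552 + 0.10326) = 0.47831.
True dip = arctan(0.47831) = 25.6°, dipping toward SE (azimuth ≈ 132°).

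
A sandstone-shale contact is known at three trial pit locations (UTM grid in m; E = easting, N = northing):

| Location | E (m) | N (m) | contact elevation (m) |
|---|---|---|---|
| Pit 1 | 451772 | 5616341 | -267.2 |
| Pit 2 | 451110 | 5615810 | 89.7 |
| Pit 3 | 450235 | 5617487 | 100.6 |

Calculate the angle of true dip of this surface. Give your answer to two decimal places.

23.26°

Let the plane be z = a·E + b·N + c.
Pit 2−Pit 1: −662a − 531b = 356.9;  Pit 3−Pit 1: −1537a + 1146b = 367.8.
Solving gives a = −0.38374, b = −0.19372.
Gradient magnitude |∇z| = √(a² + b²) = √(0.14725 + 0.03753) = 0.42986.
True dip = arctan(0.42986) = 23.26°, dipping toward ENE (azimuth ≈ 063°).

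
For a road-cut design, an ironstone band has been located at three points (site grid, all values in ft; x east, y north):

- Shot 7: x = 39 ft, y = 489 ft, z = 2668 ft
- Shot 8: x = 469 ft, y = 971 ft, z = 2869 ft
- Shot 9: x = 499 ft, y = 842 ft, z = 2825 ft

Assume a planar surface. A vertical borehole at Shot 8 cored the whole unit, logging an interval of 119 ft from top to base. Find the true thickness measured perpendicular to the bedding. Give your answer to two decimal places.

111.85 ft

Let the plane be z = a·x + b·y + c.
Shot 8−Shot 7: 430a + 482b = 201;  Shot 9−Shot 7: 460a + 353b = 157.
Solving gives a = 0.06751, b = 0.35679.
|∇z| = √(a²+b²) = 0.36312, so dip δ = arctan(0.36312) = 19.96°.
True thickness = vertical thickness × cos δ = 119 × cos 19.96° = 111.85 ft.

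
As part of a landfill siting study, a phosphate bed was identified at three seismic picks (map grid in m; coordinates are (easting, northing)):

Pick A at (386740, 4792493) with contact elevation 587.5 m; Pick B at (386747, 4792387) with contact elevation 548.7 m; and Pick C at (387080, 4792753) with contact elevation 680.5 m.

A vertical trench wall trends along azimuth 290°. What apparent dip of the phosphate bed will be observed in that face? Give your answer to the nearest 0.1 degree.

7.4°

Let the plane be z = a·E + b·N + c.
Pick B−Pick A: 7a − 106b = −38.8;  Pick C−Pick A: 340a + 260b = 93.
Solving gives a = −0.00608, b = 0.36564.
Unit vector along 290° is (sin 290°, cos 290°) = (-0.9397, 0.3420).
Slope in that direction = a·(-0.9397) + b·(0.3420) = 0.13076.
Apparent dip = arctan|0.13076| = 7.4° (true dip is 20.1°, so apparent ≤ true as expected).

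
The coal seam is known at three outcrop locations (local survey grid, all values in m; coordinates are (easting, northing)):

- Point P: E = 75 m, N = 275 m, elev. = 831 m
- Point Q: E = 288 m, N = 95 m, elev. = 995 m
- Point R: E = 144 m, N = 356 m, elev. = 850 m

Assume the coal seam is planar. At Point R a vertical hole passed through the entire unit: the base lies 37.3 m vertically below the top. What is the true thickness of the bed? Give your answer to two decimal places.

Two edge vectors: Point P→Point Q = (213, -180, 164), Point P→Point R = (69, 81, 19).
Normal n = (Point P→Point Q) × (Point P→Point R) = (-16704, 7269, 29673).
So ∂z/∂E = −n_x/n_z = 0.56294 and ∂z/∂N = −n_y/n_z = −0.24497.
|∇z| = √(a²+b²) = 0.61393, so dip δ = arctan(0.61393) = 31.55°.
True thickness = vertical thickness × cos δ = 37.3 × cos 31.55° = 31.79 m.

31.79 m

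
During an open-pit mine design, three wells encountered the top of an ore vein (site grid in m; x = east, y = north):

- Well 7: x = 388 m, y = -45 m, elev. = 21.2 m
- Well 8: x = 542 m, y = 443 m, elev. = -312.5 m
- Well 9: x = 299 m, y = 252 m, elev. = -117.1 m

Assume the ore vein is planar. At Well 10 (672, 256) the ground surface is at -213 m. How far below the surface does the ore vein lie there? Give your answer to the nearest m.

39 m

Two edge vectors: Well 7→Well 8 = (154, 488, -333.7), Well 7→Well 9 = (-89, 297, -138.3).
Normal n = (Well 7→Well 8) × (Well 7→Well 9) = (31618.5, 50997.5, 89170).
So ∂z/∂x = −n_x/n_z = −0.35459 and ∂z/∂y = −n_y/n_z = −0.57191.
Intercept c from Well 7: 21.2 + 137.58 − 25.74 = 133.04.
At (672, 256): z_contact = −238.3 − 146.4 + 133.04 = -251.6 m.
Depth below ground = -213 − (-251.6) = 39 m.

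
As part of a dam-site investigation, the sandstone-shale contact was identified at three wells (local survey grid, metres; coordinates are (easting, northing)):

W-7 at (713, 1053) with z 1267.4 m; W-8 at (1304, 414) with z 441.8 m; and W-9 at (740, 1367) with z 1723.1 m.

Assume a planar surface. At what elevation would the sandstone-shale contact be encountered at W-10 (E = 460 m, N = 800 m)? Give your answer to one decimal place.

863.8 m

Let the plane be z = a·E + b·N + c.
W-8−W-7: 591a − 639b = −825.6;  W-9−W-7: 27a + 314b = 455.7.
Solving gives a = 0.157543, b = 1.437727.
Then c = 1267.4 − a·713 − b·1053 = −358.85.
At (460, 800): z = 72.5 + 1150.2 − 358.85 = 863.8 m.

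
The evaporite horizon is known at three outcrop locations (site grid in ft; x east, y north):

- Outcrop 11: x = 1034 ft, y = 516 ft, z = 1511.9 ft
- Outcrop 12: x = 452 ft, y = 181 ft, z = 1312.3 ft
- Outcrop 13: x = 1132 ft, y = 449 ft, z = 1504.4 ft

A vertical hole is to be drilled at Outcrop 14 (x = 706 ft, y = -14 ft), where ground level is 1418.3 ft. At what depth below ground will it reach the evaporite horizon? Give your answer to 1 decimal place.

132.5 ft

Let the plane be z = a·x + b·y + c.
Outcrop 12−Outcrop 11: −582a − 335b = −199.6;  Outcrop 13−Outcrop 11: 98a − 67b = −7.5.
Solving gives a = 0.151213, b = 0.333117.
Then c = 1511.9 − a·1034 − b·516 = 1183.66.
At (706, -14): z_contact = 106.76 − 4.66 + 1183.66 = 1285.75 ft.
Depth below ground = 1418.3 − 1285.75 = 132.5 ft.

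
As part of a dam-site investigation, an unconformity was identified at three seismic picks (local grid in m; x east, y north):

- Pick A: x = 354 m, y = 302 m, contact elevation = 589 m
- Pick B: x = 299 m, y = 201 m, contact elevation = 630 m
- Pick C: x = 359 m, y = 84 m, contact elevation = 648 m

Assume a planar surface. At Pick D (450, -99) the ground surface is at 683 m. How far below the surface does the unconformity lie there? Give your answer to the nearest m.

6 m

Let the plane be z = a·x + b·y + c.
Pick B−Pick A: −55a − 101b = 41;  Pick C−Pick A: 5a − 218b = 59.
Solving gives a = −0.23842, b = −0.27611.
Then c = 589 − a·354 − b·302 = 756.78.
At (450, -99): z_contact = −107.3 + 27.3 + 756.78 = 676.8 m.
Depth below ground = 683 − 676.8 = 6 m.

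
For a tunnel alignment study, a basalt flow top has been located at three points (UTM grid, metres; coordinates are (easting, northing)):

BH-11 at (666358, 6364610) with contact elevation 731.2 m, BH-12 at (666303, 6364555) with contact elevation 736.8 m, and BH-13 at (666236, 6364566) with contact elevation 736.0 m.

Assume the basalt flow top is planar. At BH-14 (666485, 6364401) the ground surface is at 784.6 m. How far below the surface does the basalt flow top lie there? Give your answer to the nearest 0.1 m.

33.5 m

Two edge vectors: BH-11→BH-12 = (-55, -55, 5.6), BH-11→BH-13 = (-122, -44, 4.8).
Normal n = (BH-11→BH-12) × (BH-11→BH-13) = (-17.6, -419.2, -4290).
So ∂z/∂E = −n_x/n_z = −0.004102564 and ∂z/∂N = −n_y/n_z = −0.097715618.
Intercept c from BH-11: 731.2 + 2733.78 + 621921.80 = 625386.77.
At (666485, 6364401): z_contact = −2734.30 − 621901.38 + 625386.77 = 751.10 m.
Depth below ground = 784.6 − 751.10 = 33.5 m.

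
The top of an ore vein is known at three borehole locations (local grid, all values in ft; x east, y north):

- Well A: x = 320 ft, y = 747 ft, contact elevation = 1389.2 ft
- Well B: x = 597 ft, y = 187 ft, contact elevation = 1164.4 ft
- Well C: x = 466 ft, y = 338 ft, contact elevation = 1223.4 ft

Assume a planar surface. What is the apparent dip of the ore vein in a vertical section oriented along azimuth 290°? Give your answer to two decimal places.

6.57°

Two edge vectors: Well A→Well B = (277, -560, -224.8), Well A→Well C = (146, -409, -165.8).
Normal n = (Well A→Well B) × (Well A→Well C) = (904.8, 13105.8, -31533).
So ∂z/∂x = −n_x/n_z = 0.02869 and ∂z/∂y = −n_y/n_z = 0.41562.
Unit vector along 290° is (sin 290°, cos 290°) = (-0.9397, 0.3420).
Slope in that direction = a·(-0.9397) + b·(0.3420) = 0.11519.
Apparent dip = arctan|0.11519| = 6.57° (true dip is 22.6°, so apparent ≤ true as expected).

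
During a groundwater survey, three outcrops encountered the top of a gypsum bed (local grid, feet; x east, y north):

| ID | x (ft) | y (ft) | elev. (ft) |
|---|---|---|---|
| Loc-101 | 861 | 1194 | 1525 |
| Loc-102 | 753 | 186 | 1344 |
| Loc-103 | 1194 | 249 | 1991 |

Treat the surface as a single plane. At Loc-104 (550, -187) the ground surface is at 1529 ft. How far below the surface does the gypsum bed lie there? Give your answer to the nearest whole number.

491 ft

Two edge vectors: Loc-101→Loc-102 = (-108, -1008, -181), Loc-101→Loc-103 = (333, -945, 466).
Normal n = (Loc-101→Loc-102) × (Loc-101→Loc-103) = (-640773, -9945, 437724).
So ∂z/∂x = −n_x/n_z = 1.46387 and ∂z/∂y = −n_y/n_z = 0.02272.
Intercept c from Loc-101: 1525 − 1260.40 − 27.13 = 237.48.
At (550, -187): z_contact = 805.1 − 4.2 + 237.48 = 1038.4 ft.
Depth below ground = 1529 − 1038.4 = 491 ft.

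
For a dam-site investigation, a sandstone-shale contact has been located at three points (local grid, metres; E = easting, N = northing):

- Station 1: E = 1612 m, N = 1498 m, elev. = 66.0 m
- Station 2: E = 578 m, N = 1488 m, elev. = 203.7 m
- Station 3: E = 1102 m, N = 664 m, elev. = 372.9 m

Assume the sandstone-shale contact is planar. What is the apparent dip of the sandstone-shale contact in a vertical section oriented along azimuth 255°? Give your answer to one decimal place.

11.3°

Let the plane be z = a·E + b·N + c.
Station 2−Station 1: −1034a − 10b = 137.7;  Station 3−Station 1: −510a − 834b = 306.9.
Solving gives a = −0.13038, b = −0.28825.
Unit vector along 255° is (sin 255°, cos 255°) = (-0.9659, -0.2588).
Slope in that direction = a·(-0.9659) + b·(-0.2588) = 0.20055.
Apparent dip = arctan|0.20055| = 11.3° (true dip is 17.6°, so apparent ≤ true as expected).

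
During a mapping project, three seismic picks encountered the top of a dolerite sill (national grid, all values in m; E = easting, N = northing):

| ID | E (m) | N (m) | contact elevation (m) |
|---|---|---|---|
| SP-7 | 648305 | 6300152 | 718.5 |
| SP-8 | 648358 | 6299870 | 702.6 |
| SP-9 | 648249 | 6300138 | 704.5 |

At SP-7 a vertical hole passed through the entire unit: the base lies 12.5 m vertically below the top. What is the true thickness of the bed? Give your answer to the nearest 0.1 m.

12.1 m

Two edge vectors: SP-7→SP-8 = (53, -282, -15.9), SP-7→SP-9 = (-56, -14, -14).
Normal n = (SP-7→SP-8) × (SP-7→SP-9) = (3725.4, 1632.4, -16534).
So ∂z/∂E = −n_x/n_z = 0.22532 and ∂z/∂N = −n_y/n_z = 0.09873.
|∇z| = √(a²+b²) = 0.24600, so dip δ = arctan(0.24600) = 13.82°.
True thickness = vertical thickness × cos δ = 12.5 × cos 13.82° = 12.1 m.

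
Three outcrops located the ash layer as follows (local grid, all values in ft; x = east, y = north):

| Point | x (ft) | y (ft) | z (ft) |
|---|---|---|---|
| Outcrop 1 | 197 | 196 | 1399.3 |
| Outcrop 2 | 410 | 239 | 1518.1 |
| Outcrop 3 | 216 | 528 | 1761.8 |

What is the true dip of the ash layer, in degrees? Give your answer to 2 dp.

48.37°

Two edge vectors: Outcrop 1→Outcrop 2 = (213, 43, 118.8), Outcrop 1→Outcrop 3 = (19, 332, 362.5).
Normal n = (Outcrop 1→Outcrop 2) × (Outcrop 1→Outcrop 3) = (-23854.1, -74955.3, 69899).
So ∂z/∂x = −n_x/n_z = 0.34127 and ∂z/∂y = −n_y/n_z = 1.07234.
Gradient magnitude |∇z| = √(a² + b²) = √(0.11646 + 1.14991) = 1.12533.
True dip = arctan(1.12533) = 48.37°, dipping toward SSW (azimuth ≈ 198°).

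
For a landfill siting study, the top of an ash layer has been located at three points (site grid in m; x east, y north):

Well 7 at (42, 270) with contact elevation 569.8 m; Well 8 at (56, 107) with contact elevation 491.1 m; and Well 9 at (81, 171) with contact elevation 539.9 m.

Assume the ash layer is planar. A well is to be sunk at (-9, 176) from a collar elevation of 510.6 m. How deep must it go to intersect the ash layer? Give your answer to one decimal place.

20.9 m

Let the plane be z = a·x + b·y + c.
Well 8−Well 7: 14a − 163b = −78.7;  Well 9−Well 7: 39a − 99b = −29.9.
Solving gives a = 0.58692, b = 0.53323.
Then c = 569.8 − a·42 − b·270 = 401.18.
At (-9, 176): z_contact = −5.28 + 93.85 + 401.18 = 489.74 m.
Depth below ground = 510.6 − 489.74 = 20.9 m.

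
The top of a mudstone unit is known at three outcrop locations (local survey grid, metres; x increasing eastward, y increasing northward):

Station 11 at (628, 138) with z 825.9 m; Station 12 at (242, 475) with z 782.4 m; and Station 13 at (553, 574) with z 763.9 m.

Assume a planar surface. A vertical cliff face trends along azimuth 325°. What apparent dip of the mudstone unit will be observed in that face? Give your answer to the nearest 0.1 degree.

6.3°

Two edge vectors: Station 11→Station 12 = (-386, 337, -43.5), Station 11→Station 13 = (-75, 436, -62).
Normal n = (Station 11→Station 12) × (Station 11→Station 13) = (-1928, -20669.5, -143021).
So ∂z/∂x = −n_x/n_z = −0.01348 and ∂z/∂y = −n_y/n_z = −0.14452.
Unit vector along 325° is (sin 325°, cos 325°) = (-0.5736, 0.8192).
Slope in that direction = a·(-0.5736) + b·(0.8192) = −0.11065.
Apparent dip = arctan|0.11065| = 6.3° (true dip is 8.3°, so apparent ≤ true as expected).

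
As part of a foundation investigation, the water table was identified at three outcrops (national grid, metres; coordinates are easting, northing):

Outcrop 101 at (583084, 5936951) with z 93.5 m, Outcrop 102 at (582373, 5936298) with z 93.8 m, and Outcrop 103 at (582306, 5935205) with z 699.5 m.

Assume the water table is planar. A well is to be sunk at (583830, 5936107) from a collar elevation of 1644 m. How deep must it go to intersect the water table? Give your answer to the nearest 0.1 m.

Two edge vectors: Outcrop 101→Outcrop 102 = (-711, -653, 0.3), Outcrop 101→Outcrop 103 = (-778, -1746, 606).
Normal n = (Outcrop 101→Outcrop 102) × (Outcrop 101→Outcrop 103) = (-395194.2, 430632.6, 733372).
So ∂z/∂easting = −n_x/n_z = 0.538872769 and ∂z/∂northing = −n_y/n_z = −0.587195312.
Intercept c from Outcrop 101: 93.5 − 314208.09 + 3486149.79 = 3172035.20.
At (583830, 5936107): z_contact = 314610.09 − 3485654.20 + 3172035.20 = 991.09 m.
Depth below ground = 1644 − 991.09 = 652.9 m.

652.9 m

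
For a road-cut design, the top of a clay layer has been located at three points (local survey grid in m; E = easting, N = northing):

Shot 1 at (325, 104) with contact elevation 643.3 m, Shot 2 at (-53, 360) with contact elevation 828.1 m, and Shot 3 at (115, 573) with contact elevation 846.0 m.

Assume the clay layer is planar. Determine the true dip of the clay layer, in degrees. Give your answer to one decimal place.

22.6°

Two edge vectors: Shot 1→Shot 2 = (-378, 256, 184.8), Shot 1→Shot 3 = (-210, 469, 202.7).
Normal n = (Shot 1→Shot 2) × (Shot 1→Shot 3) = (-34780, 37812.6, -123522).
So ∂z/∂E = −n_x/n_z = −0.28157 and ∂z/∂N = −n_y/n_z = 0.30612.
Gradient magnitude |∇z| = √(a² + b²) = √(0.07928 + 0.09371) = 0.41592.
True dip = arctan(0.41592) = 22.6°, dipping toward SE (azimuth ≈ 137°).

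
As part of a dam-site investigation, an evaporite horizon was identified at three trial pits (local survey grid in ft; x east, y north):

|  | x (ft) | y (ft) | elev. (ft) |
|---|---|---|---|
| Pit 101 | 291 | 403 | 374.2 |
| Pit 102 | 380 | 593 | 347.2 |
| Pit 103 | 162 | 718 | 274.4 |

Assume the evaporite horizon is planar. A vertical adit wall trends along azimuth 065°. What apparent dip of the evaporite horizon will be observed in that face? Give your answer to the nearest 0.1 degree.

Two edge vectors: Pit 101→Pit 102 = (89, 190, -27), Pit 101→Pit 103 = (-129, 315, -99.8).
Normal n = (Pit 101→Pit 102) × (Pit 101→Pit 103) = (-10457, 12365.2, 52545).
So ∂z/∂x = −n_x/n_z = 0.19901 and ∂z/∂y = −n_y/n_z = −0.23533.
Unit vector along 065° is (sin 65°, cos 65°) = (0.9063, 0.4226).
Slope in that direction = a·(0.9063) + b·(0.4226) = 0.08091.
Apparent dip = arctan|0.08091| = 4.6° (true dip is 17.1°, so apparent ≤ true as expected).

4.6°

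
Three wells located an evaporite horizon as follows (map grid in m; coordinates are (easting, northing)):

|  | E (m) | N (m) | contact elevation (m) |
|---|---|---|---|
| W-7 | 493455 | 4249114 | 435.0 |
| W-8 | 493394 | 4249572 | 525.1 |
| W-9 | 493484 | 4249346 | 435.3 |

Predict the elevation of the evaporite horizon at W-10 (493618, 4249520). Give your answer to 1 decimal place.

Let the plane be z = a·E + b·N + c.
W-8−W-7: −61a + 458b = 90.1;  W-9−W-7: 29a + 232b = 0.3.
Solving gives a = −0.756936648, b = 0.095910184.
Then c = 435 − a·493455 − b·4249114 = −33584.13.
At (493618, 4249520): z = −373637.6 + 407572.2 − 33584.13 = 350.6 m.

350.6 m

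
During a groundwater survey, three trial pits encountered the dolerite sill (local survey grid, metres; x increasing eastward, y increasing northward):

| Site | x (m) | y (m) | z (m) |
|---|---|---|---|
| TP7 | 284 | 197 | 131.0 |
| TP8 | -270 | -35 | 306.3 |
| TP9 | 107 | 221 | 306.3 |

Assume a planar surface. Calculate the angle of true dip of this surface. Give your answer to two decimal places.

Let the plane be z = a·x + b·y + c.
TP8−TP7: −554a − 232b = 175.3;  TP9−TP7: −177a + 24b = 175.3.
Solving gives a = −0.82555, b = 1.21575.
Gradient magnitude |∇z| = √(a² + b²) = √(0.68153 + 1.47804) = 1.46955.
True dip = arctan(1.46955) = 55.77°, dipping toward SE (azimuth ≈ 146°).

55.77°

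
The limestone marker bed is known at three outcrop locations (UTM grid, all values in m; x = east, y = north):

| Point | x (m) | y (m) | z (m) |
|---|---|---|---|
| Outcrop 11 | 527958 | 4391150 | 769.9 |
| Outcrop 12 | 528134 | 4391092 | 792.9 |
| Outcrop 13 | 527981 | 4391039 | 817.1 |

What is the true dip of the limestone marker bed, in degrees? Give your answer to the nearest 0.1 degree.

23.1°

Let the plane be z = a·x + b·y + c.
Outcrop 12−Outcrop 11: 176a − 58b = 23;  Outcrop 13−Outcrop 11: 23a − 111b = 47.2.
Solving gives a = −0.01014, b = −0.42733.
Gradient magnitude |∇z| = √(a² + b²) = √(0.00010 + 0.18261) = 0.42745.
True dip = arctan(0.42745) = 23.1°, dipping toward N (azimuth ≈ 001°).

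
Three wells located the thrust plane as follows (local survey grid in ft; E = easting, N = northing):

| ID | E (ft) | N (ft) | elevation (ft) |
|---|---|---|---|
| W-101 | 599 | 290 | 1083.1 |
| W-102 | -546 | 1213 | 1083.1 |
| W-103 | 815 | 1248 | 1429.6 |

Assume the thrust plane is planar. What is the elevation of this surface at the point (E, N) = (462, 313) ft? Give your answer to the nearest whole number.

Two edge vectors: W-101→W-102 = (-1145, 923, 0), W-101→W-103 = (216, 958, 346.5).
Normal n = (W-101→W-102) × (W-101→W-103) = (319819.5, 396742.5, -1296278).
So ∂z/∂E = −n_x/n_z = 0.24672 and ∂z/∂N = −n_y/n_z = 0.30606.
Intercept c from W-101: 1083.1 − 147.79 − 88.76 = 846.56.
At (462, 313): z = 114.0 + 95.8 + 846.56 = 1056.3 ft.

1056 ft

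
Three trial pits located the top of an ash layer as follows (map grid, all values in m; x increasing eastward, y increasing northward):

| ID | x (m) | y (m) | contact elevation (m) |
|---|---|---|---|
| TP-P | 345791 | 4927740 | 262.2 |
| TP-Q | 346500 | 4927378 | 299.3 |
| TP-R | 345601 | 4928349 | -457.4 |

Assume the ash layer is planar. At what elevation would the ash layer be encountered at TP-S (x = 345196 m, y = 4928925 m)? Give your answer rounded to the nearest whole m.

-990 m

Let the plane be z = a·x + b·y + c.
TP-Q−TP-P: 709a − 362b = 37.1;  TP-R−TP-P: −190a + 609b = −719.6.
Solving gives a = −0.65537368, b = −1.38607717.
Then c = 262.2 − a·345791 − b·4927740 = 7057112.45.
At (345196, 4928925): z = −226232.4 − 6831870.4 + 7057112.45 = -990.4 m.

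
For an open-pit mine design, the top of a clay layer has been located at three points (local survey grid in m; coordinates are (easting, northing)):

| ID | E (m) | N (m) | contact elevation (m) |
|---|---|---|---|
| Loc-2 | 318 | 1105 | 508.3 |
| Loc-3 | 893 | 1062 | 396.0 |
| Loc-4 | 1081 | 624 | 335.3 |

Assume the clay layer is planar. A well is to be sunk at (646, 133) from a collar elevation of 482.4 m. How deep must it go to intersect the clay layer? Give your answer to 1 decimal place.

91.8 m

Two edge vectors: Loc-2→Loc-3 = (575, -43, -112.3), Loc-2→Loc-4 = (763, -481, -173).
Normal n = (Loc-2→Loc-3) × (Loc-2→Loc-4) = (-46577.3, 13790.1, -243766).
So ∂z/∂E = −n_x/n_z = −0.191074 and ∂z/∂N = −n_y/n_z = 0.056571.
Intercept c from Loc-2: 508.3 + 60.76 − 62.51 = 506.55.
At (646, 133): z_contact = −123.43 + 7.52 + 506.55 = 390.64 m.
Depth below ground = 482.4 − 390.64 = 91.8 m.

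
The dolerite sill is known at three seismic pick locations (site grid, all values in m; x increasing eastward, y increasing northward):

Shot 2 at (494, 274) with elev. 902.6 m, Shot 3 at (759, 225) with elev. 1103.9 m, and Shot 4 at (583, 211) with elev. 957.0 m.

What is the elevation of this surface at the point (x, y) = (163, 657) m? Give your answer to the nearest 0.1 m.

742.5 m

Two edge vectors: Shot 2→Shot 3 = (265, -49, 201.3), Shot 2→Shot 4 = (89, -63, 54.4).
Normal n = (Shot 2→Shot 3) × (Shot 2→Shot 4) = (10016.3, 3499.7, -12334).
So ∂z/∂x = −n_x/n_z = 0.81209 and ∂z/∂y = −n_y/n_z = 0.28374.
Intercept c from Shot 2: 902.6 − 401.17 − 77.75 = 423.68.
At (163, 657): z = 132.4 + 186.4 + 423.68 = 742.5 m.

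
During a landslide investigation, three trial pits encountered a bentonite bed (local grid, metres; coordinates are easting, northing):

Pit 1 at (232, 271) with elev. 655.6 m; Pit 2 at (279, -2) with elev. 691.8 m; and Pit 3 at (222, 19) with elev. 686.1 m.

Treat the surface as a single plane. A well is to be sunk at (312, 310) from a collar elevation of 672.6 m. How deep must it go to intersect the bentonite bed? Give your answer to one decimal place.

17.4 m

Let the plane be z = a·easting + b·northing + c.
Pit 2−Pit 1: 47a − 273b = 36.2;  Pit 3−Pit 1: −10a − 252b = 30.5.
Solving gives a = 0.05461, b = −0.12320.
Then c = 655.6 − a·232 − b·271 = 676.32.
At (312, 310): z_contact = 17.04 − 38.19 + 676.32 = 655.16 m.
Depth below ground = 672.6 − 655.16 = 17.4 m.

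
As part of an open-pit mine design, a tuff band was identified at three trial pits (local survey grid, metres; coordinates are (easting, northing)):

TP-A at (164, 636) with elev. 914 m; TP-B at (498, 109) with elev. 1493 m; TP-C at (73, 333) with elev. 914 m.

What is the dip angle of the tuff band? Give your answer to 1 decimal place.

Two edge vectors: TP-A→TP-B = (334, -527, 579), TP-A→TP-C = (-91, -303, 0).
Normal n = (TP-A→TP-B) × (TP-A→TP-C) = (175437, -52689, -149159).
So ∂z/∂E = −n_x/n_z = 1.17617 and ∂z/∂N = −n_y/n_z = −0.35324.
Gradient magnitude |∇z| = √(a² + b²) = √(1.38339 + 0.12478) = 1.22807.
True dip = arctan(1.22807) = 50.8°, dipping toward WNW (azimuth ≈ 287°).

50.8°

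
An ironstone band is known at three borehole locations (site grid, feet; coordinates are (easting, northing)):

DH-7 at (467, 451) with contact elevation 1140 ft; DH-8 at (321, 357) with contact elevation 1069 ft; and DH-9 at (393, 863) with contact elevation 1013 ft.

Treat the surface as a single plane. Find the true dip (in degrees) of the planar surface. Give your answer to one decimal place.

Two edge vectors: DH-7→DH-8 = (-146, -94, -71), DH-7→DH-9 = (-74, 412, -127).
Normal n = (DH-7→DH-8) × (DH-7→DH-9) = (41190, -13288, -67108).
So ∂z/∂E = −n_x/n_z = 0.61379 and ∂z/∂N = −n_y/n_z = −0.19801.
Gradient magnitude |∇z| = √(a² + b²) = √(0.37673 + 0.03921) = 0.64494.
True dip = arctan(0.64494) = 32.8°, dipping toward WNW (azimuth ≈ 288°).

32.8°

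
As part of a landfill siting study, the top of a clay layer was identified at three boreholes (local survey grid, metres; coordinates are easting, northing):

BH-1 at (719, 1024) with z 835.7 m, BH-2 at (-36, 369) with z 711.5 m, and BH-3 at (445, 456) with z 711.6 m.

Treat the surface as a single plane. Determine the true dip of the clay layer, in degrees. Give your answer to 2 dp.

13.66°

Two edge vectors: BH-1→BH-2 = (-755, -655, -124.2), BH-1→BH-3 = (-274, -568, -124.1).
Normal n = (BH-1→BH-2) × (BH-1→BH-3) = (10739.9, -59664.7, 249370).
So ∂z/∂easting = −n_x/n_z = −0.04307 and ∂z/∂northing = −n_y/n_z = 0.23926.
Gradient magnitude |∇z| = √(a² + b²) = √(0.00185 + 0.05725) = 0.24311.
True dip = arctan(0.24311) = 13.66°, dipping toward S (azimuth ≈ 170°).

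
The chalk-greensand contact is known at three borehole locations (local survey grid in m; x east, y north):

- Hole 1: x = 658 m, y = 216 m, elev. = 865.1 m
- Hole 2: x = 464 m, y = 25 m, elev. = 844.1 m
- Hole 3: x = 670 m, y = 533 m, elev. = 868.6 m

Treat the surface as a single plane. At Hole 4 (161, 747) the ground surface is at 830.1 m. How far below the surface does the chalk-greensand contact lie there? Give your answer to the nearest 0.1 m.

Let the plane be z = a·x + b·y + c.
Hole 2−Hole 1: −194a − 191b = −21;  Hole 3−Hole 1: 12a + 317b = 3.5.
Solving gives a = 0.10115, b = 0.00721.
Then c = 865.1 − a·658 − b·216 = 796.99.
At (161, 747): z_contact = 16.28 + 5.39 + 796.99 = 818.66 m.
Depth below ground = 830.1 − 818.66 = 11.4 m.

11.4 m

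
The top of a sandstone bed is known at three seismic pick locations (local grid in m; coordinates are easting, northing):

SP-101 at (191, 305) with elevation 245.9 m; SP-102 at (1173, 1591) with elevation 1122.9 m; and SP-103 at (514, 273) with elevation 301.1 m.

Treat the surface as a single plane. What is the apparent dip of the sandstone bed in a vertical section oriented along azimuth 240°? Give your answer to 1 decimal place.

24.1°

Let the plane be z = a·easting + b·northing + c.
SP-102−SP-101: 982a + 1286b = 877;  SP-103−SP-101: 323a − 32b = 55.2.
Solving gives a = 0.22169, b = 0.51268.
Unit vector along 240° is (sin 240°, cos 240°) = (-0.8660, -0.5000).
Slope in that direction = a·(-0.8660) + b·(-0.5000) = −0.44833.
Apparent dip = arctan|0.44833| = 24.1° (true dip is 29.2°, so apparent ≤ true as expected).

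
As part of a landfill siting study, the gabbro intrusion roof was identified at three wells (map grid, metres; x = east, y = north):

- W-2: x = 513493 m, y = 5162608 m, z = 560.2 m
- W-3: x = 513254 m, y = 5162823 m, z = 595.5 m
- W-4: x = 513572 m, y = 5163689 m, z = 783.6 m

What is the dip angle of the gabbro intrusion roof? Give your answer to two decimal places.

Two edge vectors: W-2→W-3 = (-239, 215, 35.3), W-2→W-4 = (79, 1081, 223.4).
Normal n = (W-2→W-3) × (W-2→W-4) = (9871.7, 56181.3, -275344).
So ∂z/∂x = −n_x/n_z = 0.03585 and ∂z/∂y = −n_y/n_z = 0.20404.
Gradient magnitude |∇z| = √(a² + b²) = √(0.00129 + 0.04163) = 0.20717.
True dip = arctan(0.20717) = 11.70°, dipping toward S (azimuth ≈ 190°).

11.70°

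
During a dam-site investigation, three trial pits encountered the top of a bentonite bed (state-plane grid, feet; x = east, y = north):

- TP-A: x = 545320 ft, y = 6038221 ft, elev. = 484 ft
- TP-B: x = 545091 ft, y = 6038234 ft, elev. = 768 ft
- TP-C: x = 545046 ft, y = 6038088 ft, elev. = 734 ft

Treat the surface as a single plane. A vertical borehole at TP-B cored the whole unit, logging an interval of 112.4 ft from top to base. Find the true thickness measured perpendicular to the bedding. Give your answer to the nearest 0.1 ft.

Let the plane be z = a·x + b·y + c.
TP-B−TP-A: −229a + 13b = 284;  TP-C−TP-A: −274a − 133b = 250.
Solving gives a = −1.20586, b = 0.60454.
|∇z| = √(a²+b²) = 1.34891, so dip δ = arctan(1.34891) = 53.45°.
True thickness = vertical thickness × cos δ = 112.4 × cos 53.45° = 66.9 ft.

66.9 ft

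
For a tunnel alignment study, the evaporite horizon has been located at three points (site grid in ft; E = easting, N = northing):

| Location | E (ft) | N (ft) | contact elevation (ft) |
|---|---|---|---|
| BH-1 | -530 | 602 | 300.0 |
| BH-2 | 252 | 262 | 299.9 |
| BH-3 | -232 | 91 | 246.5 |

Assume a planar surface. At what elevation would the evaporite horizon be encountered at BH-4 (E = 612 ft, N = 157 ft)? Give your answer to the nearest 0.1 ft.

Let the plane be z = a·E + b·N + c.
BH-2−BH-1: 782a − 340b = −0.1;  BH-3−BH-1: 298a − 511b = −53.5.
Solving gives a = 0.06081, b = 0.14016.
Then c = 300 − a·-530 − b·602 = 247.85.
At (612, 157): z = 37.2 + 22.0 + 247.85 = 307.1 ft.

307.1 ft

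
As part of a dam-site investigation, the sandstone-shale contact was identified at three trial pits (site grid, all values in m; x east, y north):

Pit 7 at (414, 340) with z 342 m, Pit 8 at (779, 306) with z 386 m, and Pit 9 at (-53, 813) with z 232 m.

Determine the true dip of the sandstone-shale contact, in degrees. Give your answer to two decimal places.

9.41°

Let the plane be z = a·x + b·y + c.
Pit 8−Pit 7: 365a − 34b = 44;  Pit 9−Pit 7: −467a + 473b = −110.
Solving gives a = 0.10890, b = −0.12504.
Gradient magnitude |∇z| = √(a² + b²) = √(0.01186 + 0.01563) = 0.16581.
True dip = arctan(0.16581) = 9.41°, dipping toward NW (azimuth ≈ 319°).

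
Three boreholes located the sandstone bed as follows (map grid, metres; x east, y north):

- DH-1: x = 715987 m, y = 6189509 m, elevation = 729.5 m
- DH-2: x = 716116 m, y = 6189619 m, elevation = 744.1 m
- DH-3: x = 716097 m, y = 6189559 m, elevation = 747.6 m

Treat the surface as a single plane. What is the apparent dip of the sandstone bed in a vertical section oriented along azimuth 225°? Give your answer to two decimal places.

3.81°

Let the plane be z = a·x + b·y + c.
DH-2−DH-1: 129a + 110b = 14.6;  DH-3−DH-1: 110a + 50b = 18.1.
Solving gives a = 0.22319, b = −0.12901.
Unit vector along 225° is (sin 225°, cos 225°) = (-0.7071, -0.7071).
Slope in that direction = a·(-0.7071) + b·(-0.7071) = −0.06659.
Apparent dip = arctan|0.06659| = 3.81° (true dip is 14.5°, so apparent ≤ true as expected).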